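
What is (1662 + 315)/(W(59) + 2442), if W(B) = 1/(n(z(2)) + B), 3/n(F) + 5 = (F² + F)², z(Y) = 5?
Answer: 104401416/128958031 ≈ 0.80958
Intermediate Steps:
n(F) = 3/(-5 + (F + F²)²) (n(F) = 3/(-5 + (F² + F)²) = 3/(-5 + (F + F²)²))
W(B) = 1/(3/895 + B) (W(B) = 1/(3/(-5 + 5²*(1 + 5)²) + B) = 1/(3/(-5 + 25*6²) + B) = 1/(3/(-5 + 25*36) + B) = 1/(3/(-5 + 900) + B) = 1/(3/895 + B))
(1662 + 315)/(W(59) + 2442) = (1662 + 315)/(895/(3 + 895*59) + 2442) = 1977/(895/(3 + 52805) + 2442) = 1977/(895/52808 + 2442) = 1977/(128958031/52808) = 1977*(52808/128958031) = 104401416/128958031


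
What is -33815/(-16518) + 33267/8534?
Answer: 209520379/35241153 ≈ 5.9453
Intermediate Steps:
-33815/(-16518) + 33267/8534 = -33815*(-1/16518) + 33267*(1/8534) = 33815/16518 + 33267/8534 = 209520379/35241153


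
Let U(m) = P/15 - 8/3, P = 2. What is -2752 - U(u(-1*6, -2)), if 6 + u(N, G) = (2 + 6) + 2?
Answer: -41242/15 ≈ -2749.5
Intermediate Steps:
u(N, G) = 4 (u(N, G) = -6 + ((2 + 6) + 2) = -6 + (8 + 2) = -6 + 10 = 4)
U(m) = -38/15 (U(m) = 2/15 - 8/3 = -38/15)
-2752 - U(u(-1*6, -2)) = -2752 - 1*(-38/15) = -2752 + 38/15 = -41242/15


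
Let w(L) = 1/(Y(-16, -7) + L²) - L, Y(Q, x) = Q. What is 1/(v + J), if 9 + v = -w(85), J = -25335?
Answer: -7209/182092132 ≈ -3.9590e-5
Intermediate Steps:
w(L) = 1/(-16 + L²) - L
v = 547883/7209 (v = -9 - (1 - 1*85³ + 16*85)/(-16 + 85²) = -9 - (1 - 1*614125 + 1360)/(-16 + 7225) = -9 - (1 - 614125 + 1360)/7209 = -9 - (-612764)/7209 = -9 - 1*(-612764/7209) = -9 + 612764/7209 = 547883/7209 ≈ 76.000)
1/(v + J) = 1/(547883/7209 - 25335) = 1/(-182092132/7209) = -7209/182092132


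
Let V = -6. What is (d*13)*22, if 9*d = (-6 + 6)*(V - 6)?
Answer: 0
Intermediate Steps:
d = 0 (d = ((-6 + 6)*(-6 - 6))/9 = (0*(-12))/9 = (1/9)*0 = 0)
(d*13)*22 = (0*13)*22 = 0*22 = 0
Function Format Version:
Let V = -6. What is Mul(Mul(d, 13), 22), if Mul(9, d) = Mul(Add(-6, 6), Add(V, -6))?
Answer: 0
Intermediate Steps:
d = 0 (d = Mul(Rational(1, 9), Mul(Add(-6, 6), Add(-6, -6))) = Mul(Rational(1, 9), Mul(0, -12)) = Mul(Rational(1, 9), 0) = 0)
Mul(Mul(d, 13), 22) = Mul(Mul(0, 13), 22) = Mul(0, 22) = 0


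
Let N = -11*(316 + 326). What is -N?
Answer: 7062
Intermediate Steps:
N = -7062 (N = -11*642 = -7062)
-N = -1*(-7062) = 7062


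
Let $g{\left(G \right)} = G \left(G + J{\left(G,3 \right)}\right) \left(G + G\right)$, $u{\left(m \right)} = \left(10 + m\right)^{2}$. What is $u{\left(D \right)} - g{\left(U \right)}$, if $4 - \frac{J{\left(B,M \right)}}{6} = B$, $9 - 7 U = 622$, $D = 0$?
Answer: $- \frac{2429688054}{343} \approx -7.0836 \cdot 10^{6}$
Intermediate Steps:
$U = - \frac{613}{7}$ ($U = \frac{9}{7} - \frac{622}{7} = - \frac{613}{7} \approx -87.571$)
$J{\left(B,M \right)} = 24 - 6 B$
$g{\left(G \right)} = 2 G^{2} \left(24 - 5 G\right)$ ($g{\left(G \right)} = G \left(G - \left(-24 + 6 G\right)\right) \left(G + G\right) = G \left(24 - 5 G\right) 2 G = G 2 G \left(24 - 5 G\right) = 2 G^{2} \left(24 - 5 G\right)$)
$u{\left(D \right)} - g{\left(U \right)} = \left(10 + 0\right)^{2} - \left(- \frac{613}{7}\right)^{2} \left(48 - - \frac{6130}{7}\right) = 10^{2} - \frac{375769 \left(48 + \frac{6130}{7}\right)}{49} = 100 - \frac{375769}{49} \cdot \frac{6466}{7} = 100 - \frac{2429722354}{343} = - \frac{2429688054}{343}$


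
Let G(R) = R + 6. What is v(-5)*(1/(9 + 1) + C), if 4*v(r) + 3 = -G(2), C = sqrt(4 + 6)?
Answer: -11/40 - 11*sqrt(10)/4 ≈ -8.9713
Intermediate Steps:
G(R) = 6 + R
C = sqrt(10) ≈ 3.1623
v(r) = -11/4 (v(r) = -3/4 + (-(6 + 2))/4 = -3/4 + (-1*8)/4 = -3/4 + (1/4)*(-8) = -3/4 - 2 = -11/4)
v(-5)*(1/(9 + 1) + C) = -11*(1/(9 + 1) + sqrt(10))/4 = -11*(1/10 + sqrt(10))/4 = -11/40 - 11*sqrt(10)/4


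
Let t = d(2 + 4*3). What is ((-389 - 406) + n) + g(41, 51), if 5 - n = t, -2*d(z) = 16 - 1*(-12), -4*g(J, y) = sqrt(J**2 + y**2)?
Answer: -776 - sqrt(4282)/4 ≈ -792.36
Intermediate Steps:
g(J, y) = -sqrt(J**2 + y**2)/4
d(z) = -14 (d(z) = -(16 - 1*(-12))/2 = -(16 + 12)/2 = -1/2*28 = -14)
t = -14
n = 19 (n = 5 - 1*(-14) = 5 + 14 = 19)
((-389 - 406) + n) + g(41, 51) = ((-389 - 406) + 19) - sqrt(41**2 + 51**2)/4 = (-795 + 19) - sqrt(1681 + 2601)/4 = -776 - sqrt(4282)/4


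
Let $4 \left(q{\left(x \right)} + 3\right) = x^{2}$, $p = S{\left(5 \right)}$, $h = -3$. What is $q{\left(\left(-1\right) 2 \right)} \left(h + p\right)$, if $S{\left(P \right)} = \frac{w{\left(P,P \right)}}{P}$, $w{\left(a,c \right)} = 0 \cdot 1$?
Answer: $6$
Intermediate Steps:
$w{\left(a,c \right)} = 0$
$S{\left(P \right)} = 0$ ($S{\left(P \right)} = \frac{0}{P} = 0$)
$p = 0$
$q{\left(x \right)} = -3 + \frac{x^{2}}{4}$
$q{\left(\left(-1\right) 2 \right)} \left(h + p\right) = \left(-3 + \frac{\left(\left(-1\right) 2\right)^{2}}{4}\right) \left(-3 + 0\right) = \left(-3 + \frac{\left(-2\right)^{2}}{4}\right) \left(-3\right) = \left(-3 + \frac{1}{4} \cdot 4\right) \left(-3\right) = \left(-3 + 1\right) \left(-3\right) = \left(-2\right) \left(-3\right) = 6$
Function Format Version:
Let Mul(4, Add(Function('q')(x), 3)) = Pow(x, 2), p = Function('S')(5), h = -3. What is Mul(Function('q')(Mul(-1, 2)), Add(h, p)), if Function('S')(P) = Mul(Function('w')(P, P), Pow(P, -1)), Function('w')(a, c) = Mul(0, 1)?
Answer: 6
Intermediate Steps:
Function('w')(a, c) = 0
Function('S')(P) = 0 (Function('S')(P) = Mul(0, Pow(P, -1)) = 0)
p = 0
Function('q')(x) = Add(-3, Mul(Rational(1, 4), Pow(x, 2)))
Mul(Function('q')(Mul(-1, 2)), Add(h, p)) = Mul(Add(-3, Mul(Rational(1, 4), Pow(Mul(-1, 2), 2))), Add(-3, 0)) = Mul(Add(-3, Mul(Rational(1, 4), Pow(-2, 2))), -3) = Mul(Add(-3, Mul(Rational(1, 4), 4)), -3) = Mul(Add(-3, 1), -3) = Mul(-2, -3) = 6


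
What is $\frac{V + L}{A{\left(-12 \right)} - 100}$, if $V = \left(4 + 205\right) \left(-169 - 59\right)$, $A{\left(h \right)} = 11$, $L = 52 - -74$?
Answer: $534$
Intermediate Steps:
$L = 126$ ($L = 52 + 74 = 126$)
$V = -47652$ ($V = 209 \left(-228\right) = -47652$)
$\frac{V + L}{A{\left(-12 \right)} - 100} = \frac{-47652 + 126}{11 - 100} = - \frac{47526}{-89} = \left(-47526\right) \left(- \frac{1}{89}\right) = 534$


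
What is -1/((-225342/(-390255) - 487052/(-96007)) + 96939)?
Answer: -12489070595/1210748584037923 ≈ -1.0315e-5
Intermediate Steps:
-1/((-225342/(-390255) - 487052/(-96007)) + 96939) = -1/((-225342*(-1/390255) - 487052*(-1/96007)) + 96939) = -1/((75114/130085 + 487052/96007) + 96939) = -1/(70569629218/12489070595 + 96939) = -1/1210748584037923/12489070595 = -1*12489070595/1210748584037923 = -12489070595/1210748584037923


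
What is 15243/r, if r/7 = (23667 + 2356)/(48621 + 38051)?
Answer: 1321141296/182161 ≈ 7252.6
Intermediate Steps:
r = 182161/86672 (r = 7*((23667 + 2356)/(48621 + 38051)) = 7*(26023/86672) = 182161/86672 ≈ 2.1017)
15243/r = 15243/(182161/86672) = 15243*(86672/182161) = 1321141296/182161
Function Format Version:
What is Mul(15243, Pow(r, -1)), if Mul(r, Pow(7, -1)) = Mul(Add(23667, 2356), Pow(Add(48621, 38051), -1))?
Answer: Rational(1321141296, 182161) ≈ 7252.6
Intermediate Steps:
r = Rational(182161, 86672) (r = Mul(7, Mul(Add(23667, 2356), Pow(Add(48621, 38051), -1))) = Mul(7, Mul(26023, Pow(86672, -1))) = Mul(7, Mul(26023, Rational(1, 86672))) = Mul(7, Rational(26023, 86672)) = Rational(182161, 86672) ≈ 2.1017)
Mul(15243, Pow(r, -1)) = Mul(15243, Pow(Rational(182161, 86672), -1)) = Mul(15243, Rational(86672, 182161)) = Rational(1321141296, 182161)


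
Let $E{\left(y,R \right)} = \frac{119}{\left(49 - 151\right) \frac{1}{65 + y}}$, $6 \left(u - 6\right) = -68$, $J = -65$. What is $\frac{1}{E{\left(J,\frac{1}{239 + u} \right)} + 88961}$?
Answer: $\frac{1}{88961} \approx 1.1241 \cdot 10^{-5}$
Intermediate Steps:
$u = - \frac{16}{3}$ ($u = 6 + \frac{1}{6} \left(-68\right) = 6 - \frac{34}{3} = - \frac{16}{3} \approx -5.3333$)
$E{\left(y,R \right)} = - \frac{455}{6} - \frac{7 y}{6}$ ($E{\left(y,R \right)} = \frac{119}{\left(-102\right) \frac{1}{65 + y}} = 119 \left(- \frac{65}{102} - \frac{y}{102}\right) = - \frac{455}{6} - \frac{7 y}{6}$)
$\frac{1}{E{\left(J,\frac{1}{239 + u} \right)} + 88961} = \frac{1}{\left(- \frac{455}{6} - - \frac{455}{6}\right) + 88961} = \frac{1}{\left(- \frac{455}{6} + \frac{455}{6}\right) + 88961} = \frac{1}{0 + 88961} = \frac{1}{88961}$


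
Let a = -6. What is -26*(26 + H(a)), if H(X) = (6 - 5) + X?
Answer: -546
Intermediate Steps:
H(X) = 1 + X
-26*(26 + H(a)) = -26*(26 + (1 - 6)) = -26*(26 - 5) = -26*21 = -546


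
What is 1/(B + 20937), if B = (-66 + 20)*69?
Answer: 1/17763 ≈ 5.6297e-5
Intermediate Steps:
B = -3174 (B = -46*69 = -3174)
1/(B + 20937) = 1/(-3174 + 20937) = 1/17763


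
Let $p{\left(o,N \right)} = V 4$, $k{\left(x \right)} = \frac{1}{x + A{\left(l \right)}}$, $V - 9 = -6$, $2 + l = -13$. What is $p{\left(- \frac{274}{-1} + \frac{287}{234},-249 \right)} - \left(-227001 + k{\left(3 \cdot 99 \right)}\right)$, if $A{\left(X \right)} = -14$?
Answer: $\frac{64244678}{283} \approx 2.2701 \cdot 10^{5}$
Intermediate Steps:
$l = -15$ ($l = -2 - 13 = -15$)
$V = 3$ ($V = 9 - 6 = 3$)
$k{\left(x \right)} = \frac{1}{-14 + x}$ ($k{\left(x \right)} = \frac{1}{x - 14} = \frac{1}{-14 + x}$)
$p{\left(o,N \right)} = 12$ ($p{\left(o,N \right)} = 3 \cdot 4 = 12$)
$p{\left(- \frac{274}{-1} + \frac{287}{234},-249 \right)} - \left(-227001 + k{\left(3 \cdot 99 \right)}\right) = 12 + \left(227001 - \frac{1}{-14 + 3 \cdot 99}\right) = 12 + \left(227001 - \frac{1}{-14 + 297}\right) = 12 + \left(227001 - \frac{1}{283}\right) = 12 + \frac{64241282}{283} = \frac{64244678}{283}$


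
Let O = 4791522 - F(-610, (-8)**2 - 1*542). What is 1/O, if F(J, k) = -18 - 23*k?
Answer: 1/4780546 ≈ 2.0918e-7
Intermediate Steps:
O = 4780546 (O = 4791522 - (-18 - 23*((-8)**2 - 1*542)) = 4791522 - (-18 - 23*(64 - 542)) = 4791522 - (-18 - 23*(-478)) = 4791522 - (-18 + 10994) = 4791522 - 1*10976 = 4791522 - 10976 = 4780546)
1/O = 1/4780546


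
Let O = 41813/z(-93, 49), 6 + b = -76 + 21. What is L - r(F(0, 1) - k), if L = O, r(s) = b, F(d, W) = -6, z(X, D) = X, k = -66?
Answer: -36140/93 ≈ -388.60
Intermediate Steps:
b = -61 (b = -6 + (-76 + 21) = -6 - 55 = -61)
O = -41813/93 (O = 41813/(-93) = 41813*(-1/93) = -41813/93 ≈ -449.60)
r(s) = -61
L = -41813/93 ≈ -449.60
L - r(F(0, 1) - k) = -41813/93 - 1*(-61) = -41813/93 + 61 = -36140/93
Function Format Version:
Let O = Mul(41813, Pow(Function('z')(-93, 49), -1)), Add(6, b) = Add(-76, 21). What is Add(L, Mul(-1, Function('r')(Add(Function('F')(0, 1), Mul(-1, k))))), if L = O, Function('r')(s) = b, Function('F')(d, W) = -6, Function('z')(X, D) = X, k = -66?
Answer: Rational(-36140, 93) ≈ -388.60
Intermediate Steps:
b = -61 (b = Add(-6, Add(-76, 21)) = Add(-6, -55) = -61)
O = Rational(-41813, 93) (O = Mul(41813, Pow(-93, -1)) = Mul(41813, Rational(-1, 93)) = Rational(-41813, 93) ≈ -449.60)
Function('r')(s) = -61
L = Rational(-41813, 93) ≈ -449.60
Add(L, Mul(-1, Function('r')(Add(Function('F')(0, 1), Mul(-1, k))))) = Add(Rational(-41813, 93), Mul(-1, -61)) = Add(Rational(-41813, 93), 61) = Rational(-36140, 93)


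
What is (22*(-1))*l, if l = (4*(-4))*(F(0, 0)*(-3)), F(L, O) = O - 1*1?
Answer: 1056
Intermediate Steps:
F(L, O) = -1 + O (F(L, O) = O - 1 = -1 + O)
l = -48 (l = (4*(-4))*((-1 + 0)*(-3)) = -(-16)*(-3) = -16*3 = -48)
(22*(-1))*l = (22*(-1))*(-48) = -22*(-48) = 1056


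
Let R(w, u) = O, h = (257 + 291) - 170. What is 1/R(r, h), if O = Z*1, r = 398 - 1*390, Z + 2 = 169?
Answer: 1/167 ≈ 0.0059880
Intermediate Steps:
Z = 167 (Z = -2 + 169 = 167)
r = 8 (r = 398 - 390 = 8)
O = 167 (O = 167*1 = 167)
h = 378 (h = 548 - 170 = 378)
R(w, u) = 167
1/R(r, h) = 1/167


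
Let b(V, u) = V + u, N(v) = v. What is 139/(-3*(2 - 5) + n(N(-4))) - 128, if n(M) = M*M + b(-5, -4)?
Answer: -1909/16 ≈ -119.31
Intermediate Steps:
n(M) = -9 + M**2 (n(M) = M*M + (-5 - 4) = M**2 - 9 = -9 + M**2)
139/(-3*(2 - 5) + n(N(-4))) - 128 = 139/(-3*(2 - 5) + (-9 + (-4)**2)) - 128 = 139/(-3*(-3) + (-9 + 16)) - 128 = 139/(9 + 7) - 128 = 139/16 - 128 = -1909/16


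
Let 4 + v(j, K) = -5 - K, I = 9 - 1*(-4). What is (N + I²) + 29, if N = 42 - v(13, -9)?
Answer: 240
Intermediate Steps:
I = 13 (I = 9 + 4 = 13)
v(j, K) = -9 - K (v(j, K) = -4 + (-5 - K) = -9 - K)
N = 42 (N = 42 - (-9 - 1*(-9)) = 42 - (-9 + 9) = 42 - 1*0 = 42 + 0 = 42)
(N + I²) + 29 = (42 + 13²) + 29 = (42 + 169) + 29 = 211 + 29 = 240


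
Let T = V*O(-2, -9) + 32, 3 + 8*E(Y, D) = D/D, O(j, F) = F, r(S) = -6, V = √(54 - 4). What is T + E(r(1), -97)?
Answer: 127/4 - 45*√2 ≈ -31.890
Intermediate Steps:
V = 5*√2 (V = √50 = 5*√2 ≈ 7.0711)
E(Y, D) = -¼ (E(Y, D) = -3/8 + (D/D)/8 = -3/8 + (⅛)*1 = -3/8 + ⅛ = -¼)
T = 32 - 45*√2 (T = (5*√2)*(-9) + 32 = -45*√2 + 32 = 32 - 45*√2 ≈ -31.640)
T + E(r(1), -97) = (32 - 45*√2) - ¼ = 127/4 - 45*√2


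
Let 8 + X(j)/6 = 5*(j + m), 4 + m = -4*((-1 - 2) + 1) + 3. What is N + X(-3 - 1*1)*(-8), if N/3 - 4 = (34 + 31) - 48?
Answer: -273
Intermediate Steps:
N = 63 (N = 12 + 3*((34 + 31) - 48) = 12 + 3*(65 - 48) = 12 + 3*17 = 12 + 51 = 63)
m = 7 (m = -4 + (-4*((-1 - 2) + 1) + 3) = -4 + (-4*(-3 + 1) + 3) = -4 + (-4*(-2) + 3) = -4 + (8 + 3) = -4 + 11 = 7)
X(j) = 162 + 30*j (X(j) = -48 + 6*(5*(j + 7)) = -48 + 6*(5*(7 + j)) = -48 + 6*(35 + 5*j) = -48 + (210 + 30*j) = 162 + 30*j)
N + X(-3 - 1*1)*(-8) = 63 + (162 + 30*(-3 - 1*1))*(-8) = 63 + (162 + 30*(-3 - 1))*(-8) = 63 + (162 + 30*(-4))*(-8) = 63 + (162 - 120)*(-8) = 63 + 42*(-8) = 63 - 336 = -273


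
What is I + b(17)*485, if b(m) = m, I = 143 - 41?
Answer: 8347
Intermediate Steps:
I = 102
I + b(17)*485 = 102 + 17*485 = 102 + 8245 = 8347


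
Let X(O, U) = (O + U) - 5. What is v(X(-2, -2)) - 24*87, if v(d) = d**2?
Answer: -2007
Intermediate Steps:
X(O, U) = -5 + O + U
v(X(-2, -2)) - 24*87 = (-5 - 2 - 2)**2 - 24*87 = (-9)**2 - 2088 = 81 - 2088 = -2007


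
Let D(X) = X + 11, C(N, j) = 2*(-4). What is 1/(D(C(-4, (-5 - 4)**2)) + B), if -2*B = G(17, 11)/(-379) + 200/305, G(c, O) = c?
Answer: 46238/124591 ≈ 0.37112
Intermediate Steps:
C(N, j) = -8
D(X) = 11 + X
B = -14123/46238 (B = -(17/(-379) + 200/305)/2 = -(17*(-1/379) + 200*(1/305))/2 = -(-17/379 + 40/61)/2 = -1/2*14123/23119 = -14123/46238 ≈ -0.30544)
1/(D(C(-4, (-5 - 4)**2)) + B) = 1/((11 - 8) - 14123/46238) = 1/(3 - 14123/46238) = 1/(124591/46238) = 46238/124591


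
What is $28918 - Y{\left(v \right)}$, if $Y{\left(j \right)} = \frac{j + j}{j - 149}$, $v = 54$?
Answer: $\frac{2747318}{95} \approx 28919.0$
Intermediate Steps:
$Y{\left(j \right)} = \frac{2 j}{-149 + j}$
$28918 - Y{\left(v \right)} = 28918 - 2 \cdot 54 \frac{1}{-149 + 54} = 28918 - 2 \cdot 54 \frac{1}{-95} = 28918 - 2 \cdot 54 \left(- \frac{1}{95}\right) = 28918 - - \frac{108}{95} = 28918 + \frac{108}{95} = \frac{2747318}{95}$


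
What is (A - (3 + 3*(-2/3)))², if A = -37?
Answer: 1444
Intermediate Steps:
(A - (3 + 3*(-2/3)))² = (-37 - (3 + 3*(-2/3)))² = (-37 - (3 + 3*(-2*⅓)))² = (-37 - (3 + 3*(-⅔)))² = (-37 - (3 - 2))² = (-37 - 1*1)² = (-37 - 1)² = (-38)² = 1444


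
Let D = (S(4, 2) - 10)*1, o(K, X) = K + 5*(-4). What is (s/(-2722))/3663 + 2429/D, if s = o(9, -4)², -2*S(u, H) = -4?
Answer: -1100854421/3625704 ≈ -303.63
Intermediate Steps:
o(K, X) = -20 + K (o(K, X) = K - 20 = -20 + K)
S(u, H) = 2 (S(u, H) = -½*(-4) = 2)
D = -8 (D = (2 - 10)*1 = -8*1 = -8)
s = 121 (s = (-20 + 9)² = (-11)² = 121)
(s/(-2722))/3663 + 2429/D = (121/(-2722))/3663 + 2429/(-8) = (121*(-1/2722))*(1/3663) + 2429*(-⅛) = -121/2722*1/3663 - 2429/8 = -11/906426 - 2429/8 = -1100854421/3625704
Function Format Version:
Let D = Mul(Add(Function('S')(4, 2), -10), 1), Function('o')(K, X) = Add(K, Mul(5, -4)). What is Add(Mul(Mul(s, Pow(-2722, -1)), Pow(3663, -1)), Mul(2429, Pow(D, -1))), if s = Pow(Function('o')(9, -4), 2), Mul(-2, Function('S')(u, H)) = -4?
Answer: Rational(-1100854421, 3625704) ≈ -303.63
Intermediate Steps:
Function('o')(K, X) = Add(-20, K) (Function('o')(K, X) = Add(K, -20) = Add(-20, K))
Function('S')(u, H) = 2 (Function('S')(u, H) = Mul(Rational(-1, 2), -4) = 2)
D = -8 (D = Mul(Add(2, -10), 1) = Mul(-8, 1) = -8)
s = 121 (s = Pow(Add(-20, 9), 2) = Pow(-11, 2) = 121)
Add(Mul(Mul(s, Pow(-2722, -1)), Pow(3663, -1)), Mul(2429, Pow(D, -1))) = Add(Mul(Mul(121, Pow(-2722, -1)), Pow(3663, -1)), Mul(2429, Pow(-8, -1))) = Add(Mul(Mul(121, Rational(-1, 2722)), Rational(1, 3663)), Mul(2429, Rational(-1, 8))) = Add(Mul(Rational(-121, 2722), Rational(1, 3663)), Rational(-2429, 8)) = Add(Rational(-11, 906426), Rational(-2429, 8)) = Rational(-1100854421, 3625704)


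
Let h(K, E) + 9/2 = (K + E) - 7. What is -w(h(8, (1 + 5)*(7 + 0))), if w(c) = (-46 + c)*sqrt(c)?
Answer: 15*sqrt(154)/4 ≈ 46.536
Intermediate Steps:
h(K, E) = -23/2 + E + K (h(K, E) = -9/2 + ((K + E) - 7) = -9/2 + ((E + K) - 7) = -9/2 + (-7 + E + K) = -23/2 + E + K)
w(c) = sqrt(c)*(-46 + c)
-w(h(8, (1 + 5)*(7 + 0))) = -sqrt(-23/2 + (1 + 5)*(7 + 0) + 8)*(-46 + (-23/2 + (1 + 5)*(7 + 0) + 8)) = -sqrt(-23/2 + 6*7 + 8)*(-46 + (-23/2 + 6*7 + 8)) = -sqrt(-23/2 + 42 + 8)*(-46 + (-23/2 + 42 + 8)) = -sqrt(77/2)*(-46 + 77/2) = -sqrt(154)/2*(-15)/2 = -(-15)*sqrt(154)/4 = 15*sqrt(154)/4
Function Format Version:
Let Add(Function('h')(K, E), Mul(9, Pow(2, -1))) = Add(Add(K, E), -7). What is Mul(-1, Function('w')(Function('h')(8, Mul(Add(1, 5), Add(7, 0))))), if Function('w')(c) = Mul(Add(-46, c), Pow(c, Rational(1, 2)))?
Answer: Mul(Rational(15, 4), Pow(154, Rational(1, 2))) ≈ 46.536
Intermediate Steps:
Function('h')(K, E) = Add(Rational(-23, 2), E, K) (Function('h')(K, E) = Add(Rational(-9, 2), Add(Add(K, E), -7)) = Add(Rational(-9, 2), Add(Add(E, K), -7)) = Add(Rational(-9, 2), Add(-7, E, K)) = Add(Rational(-23, 2), E, K))
Function('w')(c) = Mul(Pow(c, Rational(1, 2)), Add(-46, c))
Mul(-1, Function('w')(Function('h')(8, Mul(Add(1, 5), Add(7, 0))))) = Mul(-1, Mul(Pow(Add(Rational(-23, 2), Mul(Add(1, 5), Add(7, 0)), 8), Rational(1, 2)), Add(-46, Add(Rational(-23, 2), Mul(Add(1, 5), Add(7, 0)), 8)))) = Mul(-1, Mul(Pow(Add(Rational(-23, 2), Mul(6, 7), 8), Rational(1, 2)), Add(-46, Add(Rational(-23, 2), Mul(6, 7), 8)))) = Mul(-1, Mul(Pow(Add(Rational(-23, 2), 42, 8), Rational(1, 2)), Add(-46, Add(Rational(-23, 2), 42, 8)))) = Mul(-1, Mul(Pow(Rational(77, 2), Rational(1, 2)), Add(-46, Rational(77, 2)))) = Mul(-1, Mul(Mul(Rational(1, 2), Pow(154, Rational(1, 2))), Rational(-15, 2))) = Mul(-1, Mul(Rational(-15, 4), Pow(154, Rational(1, 2)))) = Mul(Rational(15, 4), Pow(154, Rational(1, 2)))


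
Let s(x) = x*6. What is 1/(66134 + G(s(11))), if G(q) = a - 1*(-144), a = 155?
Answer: 1/66433 ≈ 1.5053e-5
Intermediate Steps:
s(x) = 6*x
G(q) = 299 (G(q) = 155 - 1*(-144) = 155 + 144 = 299)
1/(66134 + G(s(11))) = 1/(66134 + 299) = 1/66433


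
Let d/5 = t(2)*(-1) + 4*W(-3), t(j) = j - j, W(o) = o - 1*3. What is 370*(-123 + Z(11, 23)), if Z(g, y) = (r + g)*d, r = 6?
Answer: -800310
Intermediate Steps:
W(o) = -3 + o (W(o) = o - 3 = -3 + o)
t(j) = 0
d = -120 (d = 5*(0*(-1) + 4*(-3 - 3)) = 5*(0 + 4*(-6)) = 5*(0 - 24) = 5*(-24) = -120)
Z(g, y) = -720 - 120*g (Z(g, y) = (6 + g)*(-120) = -720 - 120*g)
370*(-123 + Z(11, 23)) = 370*(-123 + (-720 - 120*11)) = 370*(-123 + (-720 - 1320)) = 370*(-123 - 2040) = 370*(-2163) = -800310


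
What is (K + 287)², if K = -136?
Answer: 22801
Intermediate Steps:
(K + 287)² = (-136 + 287)² = 151² = 22801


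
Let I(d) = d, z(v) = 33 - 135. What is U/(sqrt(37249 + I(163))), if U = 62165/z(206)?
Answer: -62165*sqrt(9353)/1908012 ≈ -3.1509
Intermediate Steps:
z(v) = -102
U = -62165/102 (U = 62165/(-102) = 62165*(-1/102) = -62165/102 ≈ -609.46)
U/(sqrt(37249 + I(163))) = -62165/(102*sqrt(37249 + 163)) = -62165*sqrt(9353)/18706/102 = -62165*sqrt(9353)/1908012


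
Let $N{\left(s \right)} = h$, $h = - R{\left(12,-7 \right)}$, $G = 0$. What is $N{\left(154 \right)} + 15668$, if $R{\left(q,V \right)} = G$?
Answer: $15668$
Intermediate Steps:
$R{\left(q,V \right)} = 0$
$h = 0$ ($h = \left(-1\right) 0 = 0$)
$N{\left(s \right)} = 0$
$N{\left(154 \right)} + 15668 = 0 + 15668 = 15668$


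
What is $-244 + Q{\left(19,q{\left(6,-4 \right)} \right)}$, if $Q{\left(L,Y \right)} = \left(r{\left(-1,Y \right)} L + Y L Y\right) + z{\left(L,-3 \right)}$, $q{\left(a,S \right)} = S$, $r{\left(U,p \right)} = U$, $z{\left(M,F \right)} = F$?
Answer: $38$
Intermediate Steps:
$Q{\left(L,Y \right)} = -3 - L + L Y^{2}$ ($Q{\left(L,Y \right)} = \left(- L + Y L Y\right) - 3 = \left(- L + L Y Y\right) - 3 = \left(- L + L Y^{2}\right) - 3 = -3 - L + L Y^{2}$)
$-244 + Q{\left(19,q{\left(6,-4 \right)} \right)} = -244 - \left(22 - 304\right) = -244 - -282 = -244 + 282 = 38$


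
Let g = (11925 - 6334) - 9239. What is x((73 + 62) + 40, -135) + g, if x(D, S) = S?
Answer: -3783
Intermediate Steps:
g = -3648 (g = 5591 - 9239 = -3648)
x((73 + 62) + 40, -135) + g = -135 - 3648 = -3783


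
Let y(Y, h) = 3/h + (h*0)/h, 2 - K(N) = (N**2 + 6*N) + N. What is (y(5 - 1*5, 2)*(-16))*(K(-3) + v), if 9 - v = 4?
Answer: -456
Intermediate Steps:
v = 5 (v = 9 - 1*4 = 9 - 4 = 5)
K(N) = 2 - N**2 - 7*N (K(N) = 2 - ((N**2 + 6*N) + N) = 2 - (N**2 + 7*N) = 2 + (-N**2 - 7*N) = 2 - N**2 - 7*N)
y(Y, h) = 3/h (y(Y, h) = 3/h + 0/h = 3/h + 0 = 3/h)
(y(5 - 1*5, 2)*(-16))*(K(-3) + v) = ((3/2)*(-16))*((2 - 1*(-3)**2 - 7*(-3)) + 5) = ((3*(1/2))*(-16))*((2 - 1*9 + 21) + 5) = ((3/2)*(-16))*((2 - 9 + 21) + 5) = -24*(14 + 5) = -24*19 = -456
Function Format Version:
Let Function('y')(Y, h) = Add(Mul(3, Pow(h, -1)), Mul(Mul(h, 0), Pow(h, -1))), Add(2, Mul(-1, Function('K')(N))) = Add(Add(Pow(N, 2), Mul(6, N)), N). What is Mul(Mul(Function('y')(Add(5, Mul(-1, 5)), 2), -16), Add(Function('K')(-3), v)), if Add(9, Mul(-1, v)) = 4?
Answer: -456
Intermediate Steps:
v = 5 (v = Add(9, Mul(-1, 4)) = Add(9, -4) = 5)
Function('K')(N) = Add(2, Mul(-1, Pow(N, 2)), Mul(-7, N)) (Function('K')(N) = Add(2, Mul(-1, Add(Add(Pow(N, 2), Mul(6, N)), N))) = Add(2, Mul(-1, Add(Pow(N, 2), Mul(7, N)))) = Add(2, Add(Mul(-1, Pow(N, 2)), Mul(-7, N))) = Add(2, Mul(-1, Pow(N, 2)), Mul(-7, N)))
Function('y')(Y, h) = Mul(3, Pow(h, -1)) (Function('y')(Y, h) = Add(Mul(3, Pow(h, -1)), Mul(0, Pow(h, -1))) = Add(Mul(3, Pow(h, -1)), 0) = Mul(3, Pow(h, -1)))
Mul(Mul(Function('y')(Add(5, Mul(-1, 5)), 2), -16), Add(Function('K')(-3), v)) = Mul(Mul(Mul(3, Pow(2, -1)), -16), Add(Add(2, Mul(-1, Pow(-3, 2)), Mul(-7, -3)), 5)) = Mul(Mul(Mul(3, Rational(1, 2)), -16), Add(Add(2, Mul(-1, 9), 21), 5)) = Mul(Mul(Rational(3, 2), -16), Add(Add(2, -9, 21), 5)) = Mul(-24, Add(14, 5)) = Mul(-24, 19) = -456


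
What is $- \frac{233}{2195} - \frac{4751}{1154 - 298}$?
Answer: $- \frac{10627893}{1878920} \approx -5.6564$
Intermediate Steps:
$- \frac{233}{2195} - \frac{4751}{1154 - 298} = \left(-233\right) \frac{1}{2195} - \frac{4751}{1154 - 298} = - \frac{233}{2195} - \frac{4751}{856} = - \frac{10627893}{1878920}$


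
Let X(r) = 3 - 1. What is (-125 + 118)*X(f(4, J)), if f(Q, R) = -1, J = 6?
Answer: -14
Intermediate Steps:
X(r) = 2
(-125 + 118)*X(f(4, J)) = (-125 + 118)*2 = -7*2 = -14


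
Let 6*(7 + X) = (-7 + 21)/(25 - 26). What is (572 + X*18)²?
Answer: 163216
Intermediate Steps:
X = -28/3 (X = -7 + ((-7 + 21)/(25 - 26))/6 = -7 + (14/(-1))/6 = -7 + (14*(-1))/6 = -7 + (⅙)*(-14) = -7 - 7/3 = -28/3 ≈ -9.3333)
(572 + X*18)² = (572 - 28/3*18)² = (572 - 168)² = 404² = 163216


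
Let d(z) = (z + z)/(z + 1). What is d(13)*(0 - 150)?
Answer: -1950/7 ≈ -278.57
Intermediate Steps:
d(z) = 2*z/(1 + z) (d(z) = (2*z)/(1 + z) = 2*z/(1 + z))
d(13)*(0 - 150) = (2*13/(1 + 13))*(0 - 150) = (2*13/14)*(-150) = (2*13*(1/14))*(-150) = (13/7)*(-150) = -1950/7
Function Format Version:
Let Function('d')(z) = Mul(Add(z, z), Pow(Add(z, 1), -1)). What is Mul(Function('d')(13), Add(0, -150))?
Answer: Rational(-1950, 7) ≈ -278.57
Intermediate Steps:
Function('d')(z) = Mul(2, z, Pow(Add(1, z), -1)) (Function('d')(z) = Mul(Mul(2, z), Pow(Add(1, z), -1)) = Mul(2, z, Pow(Add(1, z), -1)))
Mul(Function('d')(13), Add(0, -150)) = Mul(Mul(2, 13, Pow(Add(1, 13), -1)), Add(0, -150)) = Mul(Mul(2, 13, Pow(14, -1)), -150) = Mul(Mul(2, 13, Rational(1, 14)), -150) = Mul(Rational(13, 7), -150) = Rational(-1950, 7)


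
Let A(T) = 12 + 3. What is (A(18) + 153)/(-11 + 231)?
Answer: 42/55 ≈ 0.76364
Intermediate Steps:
A(T) = 15
(A(18) + 153)/(-11 + 231) = (15 + 153)/(-11 + 231) = 168/220 = 168*(1/220) = 42/55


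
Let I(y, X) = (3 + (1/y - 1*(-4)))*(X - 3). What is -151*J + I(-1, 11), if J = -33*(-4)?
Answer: -19884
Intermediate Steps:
I(y, X) = (-3 + X)*(7 + 1/y) (I(y, X) = (3 + (1/y + 4))*(-3 + X) = (3 + (4 + 1/y))*(-3 + X) = (7 + 1/y)*(-3 + X) = (-3 + X)*(7 + 1/y))
J = 132
-151*J + I(-1, 11) = -151*132 + (-3 + 11 + 7*(-1)*(-3 + 11))/(-1) = -19932 - (-3 + 11 + 7*(-1)*8) = -19932 - (-3 + 11 - 56) = -19932 - 1*(-48) = -19932 + 48 = -19884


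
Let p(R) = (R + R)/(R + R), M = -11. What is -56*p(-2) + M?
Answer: -67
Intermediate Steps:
p(R) = 1 (p(R) = (2*R)/((2*R)) = (2*R)*(1/(2*R)) = 1)
-56*p(-2) + M = -56*1 - 11 = -56 - 11 = -67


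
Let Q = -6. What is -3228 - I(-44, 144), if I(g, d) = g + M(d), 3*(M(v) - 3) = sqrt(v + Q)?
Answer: -3187 - sqrt(138)/3 ≈ -3190.9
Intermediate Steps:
M(v) = 3 + sqrt(-6 + v)/3 (M(v) = 3 + sqrt(v - 6)/3 = 3 + sqrt(-6 + v)/3)
I(g, d) = 3 + g + sqrt(-6 + d)/3 (I(g, d) = g + (3 + sqrt(-6 + d)/3) = 3 + g + sqrt(-6 + d)/3)
-3228 - I(-44, 144) = -3228 - (3 - 44 + sqrt(-6 + 144)/3) = -3228 - (3 - 44 + sqrt(138)/3) = -3228 - (-41 + sqrt(138)/3) = -3228 + (41 - sqrt(138)/3) = -3187 - sqrt(138)/3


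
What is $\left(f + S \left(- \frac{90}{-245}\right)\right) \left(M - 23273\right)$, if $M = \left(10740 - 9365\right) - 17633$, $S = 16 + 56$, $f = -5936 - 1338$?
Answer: $\frac{14038644030}{49} \approx 2.865 \cdot 10^{8}$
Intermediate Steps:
$f = -7274$ ($f = -5936 - 1338 = -7274$)
$S = 72$
$M = -16258$ ($M = 1375 - 17633 = -16258$)
$\left(f + S \left(- \frac{90}{-245}\right)\right) \left(M - 23273\right) = \left(-7274 + 72 \left(- \frac{90}{-245}\right)\right) \left(-16258 - 23273\right) = \left(-7274 + 72 \left(\left(-90\right) \left(- \frac{1}{245}\right)\right)\right) \left(-39531\right) = \left(-7274 + 72 \cdot \frac{18}{49}\right) \left(-39531\right) = \left(-7274 + \frac{1296}{49}\right) \left(-39531\right) = \left(- \frac{355130}{49}\right) \left(-39531\right) = \frac{14038644030}{49}$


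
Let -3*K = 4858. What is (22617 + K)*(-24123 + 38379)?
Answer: 299342736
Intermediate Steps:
K = -4858/3 (K = -⅓*4858 = -4858/3 ≈ -1619.3)
(22617 + K)*(-24123 + 38379) = (22617 - 4858/3)*(-24123 + 38379) = (62993/3)*14256 = 299342736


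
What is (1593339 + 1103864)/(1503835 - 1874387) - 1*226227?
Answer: -83831564507/370552 ≈ -2.2623e+5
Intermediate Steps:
(1593339 + 1103864)/(1503835 - 1874387) - 1*226227 = 2697203/(-370552) - 226227 = 2697203*(-1/370552) - 226227 = -2697203/370552 - 226227 = -83831564507/370552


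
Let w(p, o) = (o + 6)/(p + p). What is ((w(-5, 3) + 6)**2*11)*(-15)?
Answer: -85833/20 ≈ -4291.6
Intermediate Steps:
w(p, o) = (6 + o)/(2*p) (w(p, o) = (6 + o)/((2*p)) = (6 + o)*(1/(2*p)) = (6 + o)/(2*p))
((w(-5, 3) + 6)**2*11)*(-15) = (((1/2)*(6 + 3)/(-5) + 6)**2*11)*(-15) = (((1/2)*(-1/5)*9 + 6)**2*11)*(-15) = ((-9/10 + 6)**2*11)*(-15) = ((51/10)**2*11)*(-15) = ((2601/100)*11)*(-15) = (28611/100)*(-15) = -85833/20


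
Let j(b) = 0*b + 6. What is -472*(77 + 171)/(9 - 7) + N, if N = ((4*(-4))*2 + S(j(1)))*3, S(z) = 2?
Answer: -58618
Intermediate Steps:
j(b) = 6 (j(b) = 0 + 6 = 6)
N = -90 (N = ((4*(-4))*2 + 2)*3 = (-16*2 + 2)*3 = (-32 + 2)*3 = -30*3 = -90)
-472*(77 + 171)/(9 - 7) + N = -472*(77 + 171)/(9 - 7) - 90 = -117056/2 - 90 = -472*124 - 90 = -58528 - 90 = -58618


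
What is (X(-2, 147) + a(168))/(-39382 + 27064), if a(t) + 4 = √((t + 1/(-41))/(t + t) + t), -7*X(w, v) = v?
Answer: 25/12318 - √1998600555/42423192 ≈ 0.00097575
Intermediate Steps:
X(w, v) = -v/7
a(t) = -4 + √(t + (-1/41 + t)/(2*t)) (a(t) = -4 + √((t + 1/(-41))/(t + t) + t) = -4 + √((t - 1/41)/((2*t)) + t) = -4 + √((-1/41 + t)*(1/(2*t)) + t) = -4 + √((-1/41 + t)/(2*t) + t) = -4 + √(t + (-1/41 + t)/(2*t)))
(X(-2, 147) + a(168))/(-39382 + 27064) = (-⅐*147 + (-4 + √(3362 - 82/168 + 6724*168)/82))/(-39382 + 27064) = (-21 + (-4 + √(3362 - 82*1/168 + 1129632)/82))/(-12318) = (-21 + (-4 + √(3362 - 41/84 + 1129632)/82))*(-1/12318) = (-21 + (-4 + √(95171455/84)/82))*(-1/12318) = (-21 + (-4 + (√1998600555/42)/82))*(-1/12318) = (-21 + (-4 + √1998600555/3444))*(-1/12318) = (-25 + √1998600555/3444)*(-1/12318) = 25/12318 - √1998600555/42423192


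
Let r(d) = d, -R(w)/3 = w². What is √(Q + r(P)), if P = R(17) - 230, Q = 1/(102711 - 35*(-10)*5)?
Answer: 2*I*√2992643541769/104461 ≈ 33.121*I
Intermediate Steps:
Q = 1/104461 (Q = 1/(102711 + 350*5) = 1/(102711 + 1750) = 1/104461 ≈ 9.5729e-6)
R(w) = -3*w²
P = -1097 (P = -3*17² - 230 = -3*289 - 230 = -867 - 230 = -1097)
√(Q + r(P)) = √(1/104461 - 1097) = √(-114593716/104461) = 2*I*√2992643541769/104461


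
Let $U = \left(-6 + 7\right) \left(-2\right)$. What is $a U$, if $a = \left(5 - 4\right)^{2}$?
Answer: $-2$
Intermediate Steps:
$U = -2$ ($U = 1 \left(-2\right) = -2$)
$a = 1$ ($a = 1^{2} = 1$)
$a U = 1 \left(-2\right) = -2$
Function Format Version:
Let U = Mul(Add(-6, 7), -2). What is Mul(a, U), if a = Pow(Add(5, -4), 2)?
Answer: -2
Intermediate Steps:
U = -2 (U = Mul(1, -2) = -2)
a = 1 (a = Pow(1, 2) = 1)
Mul(a, U) = Mul(1, -2) = -2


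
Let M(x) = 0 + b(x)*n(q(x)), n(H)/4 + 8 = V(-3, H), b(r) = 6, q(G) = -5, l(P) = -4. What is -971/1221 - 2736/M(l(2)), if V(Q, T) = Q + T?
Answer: 61829/9768 ≈ 6.3298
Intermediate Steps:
n(H) = -44 + 4*H (n(H) = -32 + 4*(-3 + H) = -32 + (-12 + 4*H) = -44 + 4*H)
M(x) = -384 (M(x) = 0 + 6*(-44 + 4*(-5)) = 0 + 6*(-44 - 20) = 0 + 6*(-64) = 0 - 384 = -384)
-971/1221 - 2736/M(l(2)) = -971/1221 - 2736/(-384) = -971*1/1221 - 2736*(-1/384) = -971/1221 + 57/8 = 61829/9768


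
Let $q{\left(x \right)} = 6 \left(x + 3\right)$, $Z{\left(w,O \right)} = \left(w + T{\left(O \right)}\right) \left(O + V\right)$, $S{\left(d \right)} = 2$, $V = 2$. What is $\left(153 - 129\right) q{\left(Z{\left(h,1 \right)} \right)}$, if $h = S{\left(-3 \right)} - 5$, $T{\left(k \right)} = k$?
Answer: $-432$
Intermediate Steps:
$h = -3$ ($h = 2 - 5 = -3$)
$Z{\left(w,O \right)} = \left(2 + O\right) \left(O + w\right)$ ($Z{\left(w,O \right)} = \left(w + O\right) \left(O + 2\right) = \left(O + w\right) \left(2 + O\right) = \left(2 + O\right) \left(O + w\right)$)
$q{\left(x \right)} = 18 + 6 x$ ($q{\left(x \right)} = 6 \left(3 + x\right) = 18 + 6 x$)
$\left(153 - 129\right) q{\left(Z{\left(h,1 \right)} \right)} = \left(153 - 129\right) \left(18 + 6 \left(1^{2} + 2 \cdot 1 + 2 \left(-3\right) + 1 \left(-3\right)\right)\right) = 24 \left(18 + 6 \left(1 + 2 - 6 - 3\right)\right) = 24 \left(18 + 6 \left(-6\right)\right) = 24 \left(18 - 36\right) = 24 \left(-18\right) = -432$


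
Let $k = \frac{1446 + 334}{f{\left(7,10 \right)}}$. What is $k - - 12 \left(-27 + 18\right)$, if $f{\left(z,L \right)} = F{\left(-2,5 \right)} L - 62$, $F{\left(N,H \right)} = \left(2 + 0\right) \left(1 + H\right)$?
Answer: $- \frac{2242}{29} \approx -77.31$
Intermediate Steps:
$F{\left(N,H \right)} = 2 + 2 H$ ($F{\left(N,H \right)} = 2 \left(1 + H\right) = 2 + 2 H$)
$f{\left(z,L \right)} = -62 + 12 L$ ($f{\left(z,L \right)} = \left(2 + 2 \cdot 5\right) L - 62 = \left(2 + 10\right) L - 62 = 12 L - 62 = -62 + 12 L$)
$k = \frac{890}{29}$ ($k = \frac{1446 + 334}{-62 + 12 \cdot 10} = \frac{1780}{-62 + 120} = \frac{1780}{58} = 1780 \cdot \frac{1}{58} = \frac{890}{29} \approx 30.69$)
$k - - 12 \left(-27 + 18\right) = \frac{890}{29} - - 12 \left(-27 + 18\right) = \frac{890}{29} - \left(-12\right) \left(-9\right) = \frac{890}{29} - 108 = - \frac{2242}{29}$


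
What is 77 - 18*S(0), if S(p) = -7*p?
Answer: 77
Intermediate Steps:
77 - 18*S(0) = 77 - (-126)*0 = 77 - 18*0 = 77 + 0 = 77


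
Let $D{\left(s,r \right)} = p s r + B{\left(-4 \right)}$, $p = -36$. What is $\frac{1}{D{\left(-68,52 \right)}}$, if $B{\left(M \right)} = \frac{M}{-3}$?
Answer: $\frac{3}{381892} \approx 7.8556 \cdot 10^{-6}$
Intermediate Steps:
$B{\left(M \right)} = - \frac{M}{3}$ ($B{\left(M \right)} = M \left(- \frac{1}{3}\right) = - \frac{M}{3}$)
$D{\left(s,r \right)} = \frac{4}{3} - 36 r s$ ($D{\left(s,r \right)} = - 36 s r - - \frac{4}{3} = - 36 r s + \frac{4}{3} = \frac{4}{3} - 36 r s$)
$\frac{1}{D{\left(-68,52 \right)}} = \frac{1}{\frac{4}{3} - 1872 \left(-68\right)} = \frac{1}{\frac{4}{3} + 127296} = \frac{1}{\frac{381892}{3}} = \frac{3}{381892}$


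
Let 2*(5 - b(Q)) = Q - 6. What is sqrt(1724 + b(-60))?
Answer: sqrt(1762) ≈ 41.976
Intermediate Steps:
b(Q) = 8 - Q/2 (b(Q) = 5 - (Q - 6)/2 = 5 - (-6 + Q)/2 = 5 + (3 - Q/2) = 8 - Q/2)
sqrt(1724 + b(-60)) = sqrt(1724 + (8 - 1/2*(-60))) = sqrt(1724 + (8 + 30)) = sqrt(1724 + 38) = sqrt(1762)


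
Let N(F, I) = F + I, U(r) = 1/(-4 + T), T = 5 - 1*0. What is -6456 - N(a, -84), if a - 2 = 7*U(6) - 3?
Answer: -6378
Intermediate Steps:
T = 5 (T = 5 + 0 = 5)
U(r) = 1 (U(r) = 1/(-4 + 5) = 1/1 = 1)
a = 6 (a = 2 + (7*1 - 3) = 2 + (7 - 3) = 2 + 4 = 6)
-6456 - N(a, -84) = -6456 - (6 - 84) = -6456 - 1*(-78) = -6456 + 78 = -6378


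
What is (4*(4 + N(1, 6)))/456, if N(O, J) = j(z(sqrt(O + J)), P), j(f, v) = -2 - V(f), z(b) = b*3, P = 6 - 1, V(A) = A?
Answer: 1/57 - sqrt(7)/38 ≈ -0.052081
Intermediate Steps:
P = 5
z(b) = 3*b
j(f, v) = -2 - f
N(O, J) = -2 - 3*sqrt(J + O) (N(O, J) = -2 - 3*sqrt(O + J) = -2 - 3*sqrt(J + O))
(4*(4 + N(1, 6)))/456 = (4*(4 + (-2 - 3*sqrt(6 + 1))))/456 = (4*(4 + (-2 - 3*sqrt(7))))*(1/456) = (4*(2 - 3*sqrt(7)))*(1/456) = (8 - 12*sqrt(7))*(1/456) = 1/57 - sqrt(7)/38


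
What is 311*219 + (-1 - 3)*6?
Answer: 68085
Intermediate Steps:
311*219 + (-1 - 3)*6 = 68109 - 4*6 = 68109 - 24 = 68085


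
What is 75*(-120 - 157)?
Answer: -20775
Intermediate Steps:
75*(-120 - 157) = 75*(-277) = -20775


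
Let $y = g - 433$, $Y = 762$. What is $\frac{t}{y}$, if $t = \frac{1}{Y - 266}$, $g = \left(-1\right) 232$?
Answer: $- \frac{1}{329840} \approx -3.0318 \cdot 10^{-6}$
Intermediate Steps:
$g = -232$
$y = -665$ ($y = -232 - 433 = -665$)
$t = \frac{1}{496}$ ($t = \frac{1}{762 - 266} = \frac{1}{496} \approx 0.0020161$)
$\frac{t}{y} = \frac{1}{496 \left(-665\right)} = \frac{1}{496} \left(- \frac{1}{665}\right) = - \frac{1}{329840}$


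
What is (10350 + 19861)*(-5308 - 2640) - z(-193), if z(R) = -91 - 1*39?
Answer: -240116898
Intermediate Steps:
z(R) = -130 (z(R) = -91 - 39 = -130)
(10350 + 19861)*(-5308 - 2640) - z(-193) = (10350 + 19861)*(-5308 - 2640) - 1*(-130) = 30211*(-7948) + 130 = -240117028 + 130 = -240116898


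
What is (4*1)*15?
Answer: 60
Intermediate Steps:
(4*1)*15 = 4*15 = 60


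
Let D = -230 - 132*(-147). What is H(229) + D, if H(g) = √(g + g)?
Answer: 19174 + √458 ≈ 19195.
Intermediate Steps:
H(g) = √2*√g (H(g) = √(2*g) = √2*√g)
D = 19174 (D = -230 + 19404 = 19174)
H(229) + D = √2*√229 + 19174 = √458 + 19174 = 19174 + √458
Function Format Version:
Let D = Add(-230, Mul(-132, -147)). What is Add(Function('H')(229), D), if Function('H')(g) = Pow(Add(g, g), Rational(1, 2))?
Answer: Add(19174, Pow(458, Rational(1, 2))) ≈ 19195.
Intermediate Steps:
Function('H')(g) = Mul(Pow(2, Rational(1, 2)), Pow(g, Rational(1, 2))) (Function('H')(g) = Pow(Mul(2, g), Rational(1, 2)) = Mul(Pow(2, Rational(1, 2)), Pow(g, Rational(1, 2))))
D = 19174 (D = Add(-230, 19404) = 19174)
Add(Function('H')(229), D) = Add(Mul(Pow(2, Rational(1, 2)), Pow(229, Rational(1, 2))), 19174) = Add(Pow(458, Rational(1, 2)), 19174) = Add(19174, Pow(458, Rational(1, 2)))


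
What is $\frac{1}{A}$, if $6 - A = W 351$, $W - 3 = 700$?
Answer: $- \frac{1}{246747} \approx -4.0527 \cdot 10^{-6}$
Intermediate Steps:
$W = 703$ ($W = 3 + 700 = 703$)
$A = -246747$ ($A = 6 - 703 \cdot 351 = 6 - 246753 = -246747$)
$\frac{1}{A} = \frac{1}{-246747} = - \frac{1}{246747}$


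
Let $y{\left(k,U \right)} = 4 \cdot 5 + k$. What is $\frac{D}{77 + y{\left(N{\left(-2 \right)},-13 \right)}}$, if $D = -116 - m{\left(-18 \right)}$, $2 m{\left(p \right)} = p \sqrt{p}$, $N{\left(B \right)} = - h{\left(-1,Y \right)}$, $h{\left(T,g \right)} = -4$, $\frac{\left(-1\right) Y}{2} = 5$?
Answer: $- \frac{116}{101} + \frac{27 i \sqrt{2}}{101} \approx -1.1485 + 0.37806 i$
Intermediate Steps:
$Y = -10$ ($Y = \left(-2\right) 5 = -10$)
$N{\left(B \right)} = 4$ ($N{\left(B \right)} = \left(-1\right) \left(-4\right) = 4$)
$y{\left(k,U \right)} = 20 + k$
$m{\left(p \right)} = \frac{p^{\frac{3}{2}}}{2}$ ($m{\left(p \right)} = \frac{p \sqrt{p}}{2} = \frac{p^{\frac{3}{2}}}{2}$)
$D = -116 + 27 i \sqrt{2}$ ($D = -116 - \frac{\left(-18\right)^{\frac{3}{2}}}{2} = -116 - \frac{\left(-54\right) i \sqrt{2}}{2} = -116 - - 27 i \sqrt{2} = -116 + 27 i \sqrt{2} \approx -116.0 + 38.184 i$)
$\frac{D}{77 + y{\left(N{\left(-2 \right)},-13 \right)}} = \frac{-116 + 27 i \sqrt{2}}{77 + \left(20 + 4\right)} = \frac{-116 + 27 i \sqrt{2}}{77 + 24} = \frac{-116 + 27 i \sqrt{2}}{101} = \left(-116 + 27 i \sqrt{2}\right) \frac{1}{101} = - \frac{116}{101} + \frac{27 i \sqrt{2}}{101}$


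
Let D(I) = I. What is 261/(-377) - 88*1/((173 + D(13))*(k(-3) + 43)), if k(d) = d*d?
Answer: -848/1209 ≈ -0.70141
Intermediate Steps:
k(d) = d²
261/(-377) - 88*1/((173 + D(13))*(k(-3) + 43)) = 261/(-377) - 88*1/((173 + 13)*((-3)² + 43)) = 261*(-1/377) - 88*1/(186*(9 + 43)) = -9/13 - 88/(186*52) = -9/13 - 88/9672 = -9/13 - 88*1/9672 = -9/13 - 11/1209 = -848/1209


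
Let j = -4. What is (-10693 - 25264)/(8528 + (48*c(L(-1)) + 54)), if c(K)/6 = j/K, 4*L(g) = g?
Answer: -35957/13190 ≈ -2.7261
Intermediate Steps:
L(g) = g/4
c(K) = -24/K (c(K) = 6*(-4/K) = -24/K)
(-10693 - 25264)/(8528 + (48*c(L(-1)) + 54)) = (-10693 - 25264)/(8528 + (48*(-24/((1/4)*(-1))) + 54)) = -35957/(8528 + (48*(-24/(-1/4)) + 54)) = -35957/(8528 + (48*(-24*(-4)) + 54)) = -35957/(8528 + (48*96 + 54)) = -35957/(8528 + (4608 + 54)) = -35957/(8528 + 4662) = -35957/13190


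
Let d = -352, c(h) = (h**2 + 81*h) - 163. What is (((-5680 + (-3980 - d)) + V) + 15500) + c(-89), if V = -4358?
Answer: 2383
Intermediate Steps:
c(h) = -163 + h**2 + 81*h
(((-5680 + (-3980 - d)) + V) + 15500) + c(-89) = (((-5680 + (-3980 - 1*(-352))) - 4358) + 15500) + (-163 + (-89)**2 + 81*(-89)) = (((-5680 + (-3980 + 352)) - 4358) + 15500) + (-163 + 7921 - 7209) = (((-5680 - 3628) - 4358) + 15500) + 549 = ((-9308 - 4358) + 15500) + 549 = (-13666 + 15500) + 549 = 1834 + 549 = 2383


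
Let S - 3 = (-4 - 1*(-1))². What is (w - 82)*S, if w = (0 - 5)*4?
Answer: -1224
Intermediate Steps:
w = -20 (w = -5*4 = -20)
S = 12 (S = 3 + (-4 - 1*(-1))² = 3 + (-4 + 1)² = 3 + (-3)² = 3 + 9 = 12)
(w - 82)*S = (-20 - 82)*12 = -102*12 = -1224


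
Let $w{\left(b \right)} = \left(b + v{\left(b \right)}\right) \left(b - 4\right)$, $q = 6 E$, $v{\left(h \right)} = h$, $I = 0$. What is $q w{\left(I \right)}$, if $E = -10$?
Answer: $0$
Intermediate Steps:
$q = -60$ ($q = 6 \left(-10\right) = -60$)
$w{\left(b \right)} = 2 b \left(-4 + b\right)$ ($w{\left(b \right)} = \left(b + b\right) \left(b - 4\right) = 2 b \left(-4 + b\right)$)
$q w{\left(I \right)} = - 60 \cdot 2 \cdot 0 \left(-4 + 0\right) = - 60 \cdot 2 \cdot 0 \left(-4\right) = \left(-60\right) 0 = 0$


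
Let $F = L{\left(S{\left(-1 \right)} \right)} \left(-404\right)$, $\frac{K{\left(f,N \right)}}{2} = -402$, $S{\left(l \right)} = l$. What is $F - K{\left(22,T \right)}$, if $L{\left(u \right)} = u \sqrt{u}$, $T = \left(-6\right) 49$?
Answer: $804 + 404 i \approx 804.0 + 404.0 i$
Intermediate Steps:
$T = -294$
$K{\left(f,N \right)} = -804$ ($K{\left(f,N \right)} = 2 \left(-402\right) = -804$)
$L{\left(u \right)} = u^{\frac{3}{2}}$
$F = 404 i$ ($F = \left(-1\right)^{\frac{3}{2}} \left(-404\right) = - i \left(-404\right) = 404 i \approx 404.0 i$)
$F - K{\left(22,T \right)} = 404 i - -804 = 404 i + 804 = 804 + 404 i$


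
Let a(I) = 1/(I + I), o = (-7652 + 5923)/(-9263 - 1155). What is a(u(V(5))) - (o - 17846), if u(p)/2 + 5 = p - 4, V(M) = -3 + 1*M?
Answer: 2602845377/145852 ≈ 17846.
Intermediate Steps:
o = 1729/10418 (o = -1729/(-10418) = -1729*(-1/10418) = 1729/10418 ≈ 0.16596)
V(M) = -3 + M
u(p) = -18 + 2*p (u(p) = -10 + 2*(p - 4) = -10 + 2*(-4 + p) = -10 + (-8 + 2*p) = -18 + 2*p)
a(I) = 1/(2*I)
a(u(V(5))) - (o - 17846) = 1/(2*(-18 + 2*(-3 + 5))) - (1729/10418 - 17846) = 1/(2*(-18 + 2*2)) - 1*(-185917899/10418) = 1/(2*(-18 + 4)) + 185917899/10418 = (½)/(-14) + 185917899/10418 = (½)*(-1/14) + 185917899/10418 = -1/28 + 185917899/10418 = 2602845377/145852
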